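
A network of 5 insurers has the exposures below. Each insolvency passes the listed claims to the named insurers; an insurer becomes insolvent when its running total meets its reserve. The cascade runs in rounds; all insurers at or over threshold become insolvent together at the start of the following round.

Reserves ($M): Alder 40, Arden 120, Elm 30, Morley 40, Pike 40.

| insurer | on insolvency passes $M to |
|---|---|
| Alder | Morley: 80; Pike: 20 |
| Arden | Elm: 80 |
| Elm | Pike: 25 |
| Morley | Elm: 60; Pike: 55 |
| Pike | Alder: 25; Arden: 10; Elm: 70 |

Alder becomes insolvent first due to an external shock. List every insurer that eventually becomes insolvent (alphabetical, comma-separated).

Round 1 — Alder becomes insolvent (initial).
  Morley: +80 → 80 ≥ 40
  Pike: +20 → 20 < 40
Round 2 — Morley becomes insolvent.
  Elm: +60 → 60 ≥ 30
  Pike: +55 → 75 ≥ 40
Round 3 — Elm, Pike become insolvent.
  Arden: +10 → 10 < 120
No further insolvencies.

Alder, Elm, Morley, Pike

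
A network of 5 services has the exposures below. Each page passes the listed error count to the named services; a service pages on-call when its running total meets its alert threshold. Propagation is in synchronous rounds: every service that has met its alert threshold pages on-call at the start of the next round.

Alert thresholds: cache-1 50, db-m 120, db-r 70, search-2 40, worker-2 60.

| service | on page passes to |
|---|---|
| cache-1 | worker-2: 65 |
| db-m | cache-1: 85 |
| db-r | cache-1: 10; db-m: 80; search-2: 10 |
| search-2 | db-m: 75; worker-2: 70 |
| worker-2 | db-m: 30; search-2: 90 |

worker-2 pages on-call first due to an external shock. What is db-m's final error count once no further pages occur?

105

Round 1 — worker-2 pages on-call (initial).
  db-m: +30 → 30 < 120
  search-2: +90 → 90 ≥ 40
Round 2 — search-2 pages on-call.
  db-m: +75 → 105 < 120
No further pages.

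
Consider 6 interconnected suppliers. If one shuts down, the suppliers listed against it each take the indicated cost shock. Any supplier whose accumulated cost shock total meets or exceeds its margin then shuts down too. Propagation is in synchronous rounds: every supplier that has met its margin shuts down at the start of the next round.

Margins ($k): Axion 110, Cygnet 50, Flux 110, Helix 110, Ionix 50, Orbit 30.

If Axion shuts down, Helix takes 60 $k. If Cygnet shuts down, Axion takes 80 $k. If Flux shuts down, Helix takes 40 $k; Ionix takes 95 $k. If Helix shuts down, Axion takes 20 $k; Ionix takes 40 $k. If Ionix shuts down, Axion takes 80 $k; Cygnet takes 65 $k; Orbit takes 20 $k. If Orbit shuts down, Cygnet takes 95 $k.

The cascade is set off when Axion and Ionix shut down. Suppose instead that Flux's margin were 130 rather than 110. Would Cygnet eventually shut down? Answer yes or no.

yes

With Flux's margin at 130:
Round 1 — Axion, Ionix shut down (initial).
  Cygnet: +65 → 65 ≥ 50
  Helix: +60 → 60 < 110
  Orbit: +20 → 20 < 30
Round 2 — Cygnet shuts down.
No further shutdowns.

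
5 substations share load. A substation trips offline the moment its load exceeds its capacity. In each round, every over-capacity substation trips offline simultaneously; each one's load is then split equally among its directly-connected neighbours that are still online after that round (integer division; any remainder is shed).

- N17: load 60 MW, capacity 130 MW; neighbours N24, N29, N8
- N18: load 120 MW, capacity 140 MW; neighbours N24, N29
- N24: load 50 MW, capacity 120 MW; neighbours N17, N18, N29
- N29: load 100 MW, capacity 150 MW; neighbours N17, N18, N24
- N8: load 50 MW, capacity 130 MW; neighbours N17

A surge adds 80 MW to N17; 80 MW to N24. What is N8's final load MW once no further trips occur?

Round 1 — N17 at 140 > 130; N24 at 130 > 120. N17, N24 trip offline.
  N17 sheds 140 MW to N29, N8: 70 each.
    N29: 100+70 = 170 > 150
    N8: 50+70 = 120 ≤ 130
  N24 sheds 130 MW to N18, N29: 65 each.
    N18: 120+65 = 185 > 140
    N29: 170+65 = 235 > 150
Round 2 — N18, N29 trip offline.
  N18 sheds 185 MW: no online neighbours, lost.
  N29 sheds 235 MW: no online neighbours, lost.
No further trips.

120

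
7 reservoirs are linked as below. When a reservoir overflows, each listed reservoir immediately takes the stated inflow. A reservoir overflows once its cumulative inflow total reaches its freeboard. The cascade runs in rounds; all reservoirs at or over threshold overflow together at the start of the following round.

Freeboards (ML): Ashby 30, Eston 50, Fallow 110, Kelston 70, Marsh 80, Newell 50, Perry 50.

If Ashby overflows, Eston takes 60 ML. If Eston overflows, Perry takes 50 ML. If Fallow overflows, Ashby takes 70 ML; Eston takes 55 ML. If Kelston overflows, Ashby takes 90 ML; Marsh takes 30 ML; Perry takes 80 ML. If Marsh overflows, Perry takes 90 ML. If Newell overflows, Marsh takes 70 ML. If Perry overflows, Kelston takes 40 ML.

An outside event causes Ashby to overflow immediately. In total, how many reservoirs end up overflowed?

3

Round 1 — Ashby overflows (initial).
  Eston: +60 → 60 ≥ 50
Round 2 — Eston overflows.
  Perry: +50 → 50 ≥ 50
Round 3 — Perry overflows.
  Kelston: +40 → 40 < 70
No further overflows.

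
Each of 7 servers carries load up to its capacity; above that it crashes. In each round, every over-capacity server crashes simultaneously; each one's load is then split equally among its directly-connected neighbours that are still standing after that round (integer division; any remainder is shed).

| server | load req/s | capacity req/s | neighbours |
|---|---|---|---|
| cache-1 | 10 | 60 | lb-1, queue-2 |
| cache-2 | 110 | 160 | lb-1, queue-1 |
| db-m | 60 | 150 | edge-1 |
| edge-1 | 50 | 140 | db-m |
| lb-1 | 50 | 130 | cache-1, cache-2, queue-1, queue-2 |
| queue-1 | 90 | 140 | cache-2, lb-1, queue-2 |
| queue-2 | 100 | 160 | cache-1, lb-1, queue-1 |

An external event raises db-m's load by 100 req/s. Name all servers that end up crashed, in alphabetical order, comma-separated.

db-m, edge-1

Round 1 — db-m at 160 > 150. db-m crashes.
  db-m sheds 160 req/s to edge-1: 160 each.
    edge-1: 50+160 = 210 > 140
Round 2 — edge-1 crashes.
  edge-1 sheds 210 req/s: no online neighbours, lost.
No further crashes.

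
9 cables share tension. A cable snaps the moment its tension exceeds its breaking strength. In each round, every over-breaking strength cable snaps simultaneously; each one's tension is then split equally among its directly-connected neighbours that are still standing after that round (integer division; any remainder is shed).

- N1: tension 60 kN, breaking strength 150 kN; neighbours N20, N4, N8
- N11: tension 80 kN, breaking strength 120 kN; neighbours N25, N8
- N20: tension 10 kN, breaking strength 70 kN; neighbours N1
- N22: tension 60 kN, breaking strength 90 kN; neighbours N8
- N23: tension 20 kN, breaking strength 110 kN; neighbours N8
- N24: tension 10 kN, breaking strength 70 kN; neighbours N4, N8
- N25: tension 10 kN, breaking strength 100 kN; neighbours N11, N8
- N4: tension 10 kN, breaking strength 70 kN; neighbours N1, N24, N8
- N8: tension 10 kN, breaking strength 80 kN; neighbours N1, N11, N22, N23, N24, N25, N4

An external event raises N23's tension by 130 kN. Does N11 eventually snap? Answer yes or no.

no

Round 1 — N23 at 150 > 110. N23 snaps.
  N23 sheds 150 kN to N8: 150 each.
    N8: 10+150 = 160 > 80
Round 2 — N8 snaps.
  N8 sheds 160 kN to N1, N11, N22, N24, N25, N4: 26 each (4 lost).
    N1: 60+26 = 86 ≤ 150
    N11: 80+26 = 106 ≤ 120
    N22: 60+26 = 86 ≤ 90
    N24: 10+26 = 36 ≤ 70
    N25: 10+26 = 36 ≤ 100
    N4: 10+26 = 36 ≤ 70
No further breaks.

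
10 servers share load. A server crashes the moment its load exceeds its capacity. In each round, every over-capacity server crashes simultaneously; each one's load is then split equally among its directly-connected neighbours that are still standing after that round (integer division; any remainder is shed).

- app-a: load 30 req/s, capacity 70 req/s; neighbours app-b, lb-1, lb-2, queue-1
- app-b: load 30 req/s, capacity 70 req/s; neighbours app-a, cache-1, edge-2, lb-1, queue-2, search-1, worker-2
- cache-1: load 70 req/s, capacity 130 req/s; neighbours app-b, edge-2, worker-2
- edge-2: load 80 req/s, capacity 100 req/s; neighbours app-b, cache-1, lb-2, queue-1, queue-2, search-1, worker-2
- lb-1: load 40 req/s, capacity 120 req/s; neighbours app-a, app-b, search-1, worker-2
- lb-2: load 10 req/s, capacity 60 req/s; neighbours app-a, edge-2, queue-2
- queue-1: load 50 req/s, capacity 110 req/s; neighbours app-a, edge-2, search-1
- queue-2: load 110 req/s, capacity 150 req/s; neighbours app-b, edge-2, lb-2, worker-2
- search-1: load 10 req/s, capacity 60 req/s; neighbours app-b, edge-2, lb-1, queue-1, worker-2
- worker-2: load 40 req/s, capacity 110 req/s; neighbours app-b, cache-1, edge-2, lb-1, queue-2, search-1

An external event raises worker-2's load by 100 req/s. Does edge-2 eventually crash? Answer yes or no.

Round 1 — worker-2 at 140 > 110. worker-2 crashes.
  worker-2 sheds 140 req/s to app-b, cache-1, edge-2, lb-1, queue-2, search-1: 23 each (2 lost).
    app-b: 30+23 = 53 ≤ 70
    cache-1: 70+23 = 93 ≤ 130
    edge-2: 80+23 = 103 > 100
    lb-1: 40+23 = 63 ≤ 120
    queue-2: 110+23 = 133 ≤ 150
    search-1: 10+23 = 33 ≤ 60
Round 2 — edge-2 crashes.
  edge-2 sheds 103 req/s to app-b, cache-1, lb-2, queue-1, queue-2, search-1: 17 each (1 lost).
    app-b: 53+17 = 70 ≤ 70
    cache-1: 93+17 = 110 ≤ 130
    lb-2: 10+17 = 27 ≤ 60
    queue-1: 50+17 = 67 ≤ 110
    queue-2: 133+17 = 150 ≤ 150
    search-1: 33+17 = 50 ≤ 60
No further crashes.

yes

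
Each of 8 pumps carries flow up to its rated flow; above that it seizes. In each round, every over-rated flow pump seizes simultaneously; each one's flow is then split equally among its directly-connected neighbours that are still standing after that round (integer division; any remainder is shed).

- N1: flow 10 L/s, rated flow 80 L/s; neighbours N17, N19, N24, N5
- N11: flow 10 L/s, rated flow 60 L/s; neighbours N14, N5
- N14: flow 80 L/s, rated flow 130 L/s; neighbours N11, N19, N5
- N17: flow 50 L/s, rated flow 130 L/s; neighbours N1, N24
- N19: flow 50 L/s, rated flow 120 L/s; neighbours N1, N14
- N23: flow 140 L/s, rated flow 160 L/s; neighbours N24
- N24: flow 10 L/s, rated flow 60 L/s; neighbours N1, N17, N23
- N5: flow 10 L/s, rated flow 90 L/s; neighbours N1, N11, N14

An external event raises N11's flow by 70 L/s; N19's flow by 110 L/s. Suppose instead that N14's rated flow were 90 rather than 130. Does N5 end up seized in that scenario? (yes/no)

yes

With N14's rated flow at 90:
Round 1 — N11 at 80 > 60; N19 at 160 > 120. N11, N19 seize.
  N11 sheds 80 L/s to N14, N5: 40 each.
    N14: 80+40 = 120 > 90
    N5: 10+40 = 50 ≤ 90
  N19 sheds 160 L/s to N1, N14: 80 each.
    N1: 10+80 = 90 > 80
    N14: 120+80 = 200 > 90
Round 2 — N1, N14 seize.
  N1 sheds 90 L/s to N17, N24, N5: 30 each.
    N17: 50+30 = 80 ≤ 130
    N24: 10+30 = 40 ≤ 60
    N5: 50+30 = 80 ≤ 90
  N14 sheds 200 L/s to N5: 200 each.
    N5: 80+200 = 280 > 90
Round 3 — N5 seizes.
  N5 sheds 280 L/s: no online neighbours, lost.
No further seizures.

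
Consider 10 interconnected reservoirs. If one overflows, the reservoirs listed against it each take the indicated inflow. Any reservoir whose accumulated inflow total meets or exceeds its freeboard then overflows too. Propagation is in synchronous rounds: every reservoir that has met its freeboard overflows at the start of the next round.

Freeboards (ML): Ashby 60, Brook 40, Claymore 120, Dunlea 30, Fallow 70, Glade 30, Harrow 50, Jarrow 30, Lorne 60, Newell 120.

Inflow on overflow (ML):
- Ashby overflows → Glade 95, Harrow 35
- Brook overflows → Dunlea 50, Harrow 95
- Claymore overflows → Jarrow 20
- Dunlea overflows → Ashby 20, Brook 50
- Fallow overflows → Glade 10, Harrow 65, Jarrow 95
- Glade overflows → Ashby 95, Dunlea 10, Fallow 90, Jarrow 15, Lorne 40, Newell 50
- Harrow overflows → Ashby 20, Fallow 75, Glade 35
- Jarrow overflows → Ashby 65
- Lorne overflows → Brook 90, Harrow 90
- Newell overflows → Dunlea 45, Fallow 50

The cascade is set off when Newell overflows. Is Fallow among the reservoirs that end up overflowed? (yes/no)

Round 1 — Newell overflows (initial).
  Dunlea: +45 → 45 ≥ 30
  Fallow: +50 → 50 < 70
Round 2 — Dunlea overflows.
  Ashby: +20 → 20 < 60
  Brook: +50 → 50 ≥ 40
Round 3 — Brook overflows.
  Harrow: +95 → 95 ≥ 50
Round 4 — Harrow overflows.
  Ashby: +20 → 40 < 60
  Fallow: +75 → 125 ≥ 70
  Glade: +35 → 35 ≥ 30
Round 5 — Fallow, Glade overflow.
  Ashby: +95 → 135 ≥ 60
  Jarrow: +95+15 → 110 ≥ 30
  Lorne: +40 → 40 < 60
Round 6 — Ashby, Jarrow overflow.
No further overflows.

yes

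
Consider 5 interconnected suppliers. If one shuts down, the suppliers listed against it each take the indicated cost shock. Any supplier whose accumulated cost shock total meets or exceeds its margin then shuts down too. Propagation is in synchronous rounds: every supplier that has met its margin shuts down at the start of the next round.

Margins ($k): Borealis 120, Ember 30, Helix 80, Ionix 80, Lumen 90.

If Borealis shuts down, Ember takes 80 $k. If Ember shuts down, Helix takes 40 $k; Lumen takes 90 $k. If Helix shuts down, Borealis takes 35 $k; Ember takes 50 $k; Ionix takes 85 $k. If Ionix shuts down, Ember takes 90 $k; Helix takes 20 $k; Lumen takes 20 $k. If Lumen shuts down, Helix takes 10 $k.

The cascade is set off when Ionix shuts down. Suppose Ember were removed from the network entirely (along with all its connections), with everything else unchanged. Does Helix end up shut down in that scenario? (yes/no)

no

With Ember removed:
Round 1 — Ionix shuts down (initial).
  Helix: +20 → 20 < 80
  Lumen: +20 → 20 < 90
No further shutdowns.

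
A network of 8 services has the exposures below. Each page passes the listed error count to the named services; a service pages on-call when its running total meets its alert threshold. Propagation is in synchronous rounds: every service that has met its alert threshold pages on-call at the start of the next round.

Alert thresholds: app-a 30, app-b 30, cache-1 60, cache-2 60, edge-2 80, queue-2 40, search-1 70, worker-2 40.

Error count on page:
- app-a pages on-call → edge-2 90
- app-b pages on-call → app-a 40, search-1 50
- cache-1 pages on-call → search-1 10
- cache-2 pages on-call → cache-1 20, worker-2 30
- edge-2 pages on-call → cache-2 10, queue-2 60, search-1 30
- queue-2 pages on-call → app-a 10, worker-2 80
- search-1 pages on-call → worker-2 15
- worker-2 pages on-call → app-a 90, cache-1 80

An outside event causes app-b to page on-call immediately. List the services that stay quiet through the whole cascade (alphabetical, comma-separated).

Round 1 — app-b pages on-call (initial).
  app-a: +40 → 40 ≥ 30
  search-1: +50 → 50 < 70
Round 2 — app-a pages on-call.
  edge-2: +90 → 90 ≥ 80
Round 3 — edge-2 pages on-call.
  cache-2: +10 → 10 < 60
  queue-2: +60 → 60 ≥ 40
  search-1: +30 → 80 ≥ 70
Round 4 — queue-2, search-1 page on-call.
  worker-2: +80+15 → 95 ≥ 40
Round 5 — worker-2 pages on-call.
  cache-1: +80 → 80 ≥ 60
Round 6 — cache-1 pages on-call.
No further pages.

cache-2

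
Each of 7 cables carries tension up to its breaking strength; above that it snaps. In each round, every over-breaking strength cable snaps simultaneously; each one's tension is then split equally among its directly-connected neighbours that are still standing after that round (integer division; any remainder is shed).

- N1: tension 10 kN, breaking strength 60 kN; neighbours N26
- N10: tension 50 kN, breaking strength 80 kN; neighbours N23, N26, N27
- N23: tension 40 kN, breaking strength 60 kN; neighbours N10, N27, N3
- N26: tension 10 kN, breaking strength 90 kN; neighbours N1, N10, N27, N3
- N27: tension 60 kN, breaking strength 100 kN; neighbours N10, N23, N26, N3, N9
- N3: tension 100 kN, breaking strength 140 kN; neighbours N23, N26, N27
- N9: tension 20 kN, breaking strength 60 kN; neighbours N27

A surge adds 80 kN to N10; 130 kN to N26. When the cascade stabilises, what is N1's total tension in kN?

56

Round 1 — N10 at 130 > 80; N26 at 140 > 90. N10, N26 snap.
  N10 sheds 130 kN to N23, N27: 65 each.
    N23: 40+65 = 105 > 60
    N27: 60+65 = 125 > 100
  N26 sheds 140 kN to N1, N27, N3: 46 each (2 lost).
    N1: 10+46 = 56 ≤ 60
    N27: 125+46 = 171 > 100
    N3: 100+46 = 146 > 140
Round 2 — N23, N27, N3 snap.
  N23 sheds 105 kN: no online neighbours, lost.
  N27 sheds 171 kN to N9: 171 each.
    N9: 20+171 = 191 > 60
  N3 sheds 146 kN: no online neighbours, lost.
Round 3 — N9 snaps.
  N9 sheds 191 kN: no online neighbours, lost.
No further breaks.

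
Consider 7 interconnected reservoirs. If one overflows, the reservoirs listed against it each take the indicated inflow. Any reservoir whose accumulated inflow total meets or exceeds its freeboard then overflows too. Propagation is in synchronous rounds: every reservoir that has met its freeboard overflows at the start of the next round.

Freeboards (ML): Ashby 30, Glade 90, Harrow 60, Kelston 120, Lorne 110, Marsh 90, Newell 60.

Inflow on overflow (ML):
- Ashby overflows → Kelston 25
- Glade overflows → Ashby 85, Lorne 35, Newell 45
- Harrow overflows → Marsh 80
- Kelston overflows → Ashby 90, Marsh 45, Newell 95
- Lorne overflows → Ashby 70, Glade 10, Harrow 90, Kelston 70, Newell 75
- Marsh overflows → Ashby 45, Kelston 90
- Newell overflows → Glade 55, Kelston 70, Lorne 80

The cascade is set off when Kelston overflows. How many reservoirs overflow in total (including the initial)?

Round 1 — Kelston overflows (initial).
  Ashby: +90 → 90 ≥ 30
  Marsh: +45 → 45 < 90
  Newell: +95 → 95 ≥ 60
Round 2 — Ashby, Newell overflow.
  Glade: +55 → 55 < 90
  Lorne: +80 → 80 < 110
No further overflows.

3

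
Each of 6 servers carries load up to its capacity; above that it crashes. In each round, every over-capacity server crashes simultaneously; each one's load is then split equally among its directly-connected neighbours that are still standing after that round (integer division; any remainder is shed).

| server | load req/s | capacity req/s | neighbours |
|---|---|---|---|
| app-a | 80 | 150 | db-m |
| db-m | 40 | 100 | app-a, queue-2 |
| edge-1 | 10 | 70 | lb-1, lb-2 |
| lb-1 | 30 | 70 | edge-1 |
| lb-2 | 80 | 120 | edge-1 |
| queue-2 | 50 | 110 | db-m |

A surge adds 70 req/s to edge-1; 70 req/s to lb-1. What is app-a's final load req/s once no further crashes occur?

80

Round 1 — edge-1 at 80 > 70; lb-1 at 100 > 70. edge-1, lb-1 crash.
  edge-1 sheds 80 req/s to lb-2: 80 each.
    lb-2: 80+80 = 160 > 120
  lb-1 sheds 100 req/s: no online neighbours, lost.
Round 2 — lb-2 crashes.
  lb-2 sheds 160 req/s: no online neighbours, lost.
No further crashes.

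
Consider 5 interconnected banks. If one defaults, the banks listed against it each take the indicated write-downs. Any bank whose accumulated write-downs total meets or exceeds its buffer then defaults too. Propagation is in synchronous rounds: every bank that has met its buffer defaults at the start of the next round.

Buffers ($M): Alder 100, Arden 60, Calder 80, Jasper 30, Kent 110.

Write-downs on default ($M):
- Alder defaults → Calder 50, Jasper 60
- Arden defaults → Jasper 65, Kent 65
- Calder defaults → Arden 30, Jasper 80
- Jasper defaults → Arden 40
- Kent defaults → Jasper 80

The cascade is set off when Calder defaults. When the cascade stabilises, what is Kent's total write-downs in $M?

Round 1 — Calder defaults (initial).
  Arden: +30 → 30 < 60
  Jasper: +80 → 80 ≥ 30
Round 2 — Jasper defaults.
  Arden: +40 → 70 ≥ 60
Round 3 — Arden defaults.
  Kent: +65 → 65 < 110
No further defaults.

65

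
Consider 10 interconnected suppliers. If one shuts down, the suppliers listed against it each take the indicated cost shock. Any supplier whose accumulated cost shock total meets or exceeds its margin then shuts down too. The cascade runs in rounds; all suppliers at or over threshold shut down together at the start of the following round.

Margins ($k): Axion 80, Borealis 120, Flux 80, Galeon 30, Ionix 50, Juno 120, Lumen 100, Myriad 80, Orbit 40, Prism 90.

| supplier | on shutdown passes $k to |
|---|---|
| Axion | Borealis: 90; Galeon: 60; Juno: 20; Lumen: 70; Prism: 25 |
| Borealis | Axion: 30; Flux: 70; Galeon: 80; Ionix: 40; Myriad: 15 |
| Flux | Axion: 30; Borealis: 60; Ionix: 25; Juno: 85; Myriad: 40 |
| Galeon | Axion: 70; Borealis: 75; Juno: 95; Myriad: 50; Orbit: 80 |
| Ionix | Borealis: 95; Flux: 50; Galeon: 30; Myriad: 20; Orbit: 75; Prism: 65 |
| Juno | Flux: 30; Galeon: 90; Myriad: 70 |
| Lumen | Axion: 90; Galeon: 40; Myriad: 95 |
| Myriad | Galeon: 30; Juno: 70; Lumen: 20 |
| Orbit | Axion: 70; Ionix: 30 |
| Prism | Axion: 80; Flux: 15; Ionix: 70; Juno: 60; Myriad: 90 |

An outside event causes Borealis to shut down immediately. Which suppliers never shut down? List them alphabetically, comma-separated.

Lumen

Round 1 — Borealis shuts down (initial).
  Axion: +30 → 30 < 80
  Flux: +70 → 70 < 80
  Galeon: +80 → 80 ≥ 30
  Ionix: +40 → 40 < 50
  Myriad: +15 → 15 < 80
Round 2 — Galeon shuts down.
  Axion: +70 → 100 ≥ 80
  Juno: +95 → 95 < 120
  Myriad: +50 → 65 < 80
  Orbit: +80 → 80 ≥ 40
Round 3 — Axion, Orbit shut down.
  Ionix: +30 → 70 ≥ 50
  Juno: +20 → 115 < 120
  Lumen: +70 → 70 < 100
  Prism: +25 → 25 < 90
Round 4 — Ionix shuts down.
  Flux: +50 → 120 ≥ 80
  Myriad: +20 → 85 ≥ 80
  Prism: +65 → 90 ≥ 90
Round 5 — Flux, Myriad, Prism shut down.
  Juno: +85+70+60 → 330 ≥ 120
  Lumen: +20 → 90 < 100
Round 6 — Juno shuts down.
No further shutdowns.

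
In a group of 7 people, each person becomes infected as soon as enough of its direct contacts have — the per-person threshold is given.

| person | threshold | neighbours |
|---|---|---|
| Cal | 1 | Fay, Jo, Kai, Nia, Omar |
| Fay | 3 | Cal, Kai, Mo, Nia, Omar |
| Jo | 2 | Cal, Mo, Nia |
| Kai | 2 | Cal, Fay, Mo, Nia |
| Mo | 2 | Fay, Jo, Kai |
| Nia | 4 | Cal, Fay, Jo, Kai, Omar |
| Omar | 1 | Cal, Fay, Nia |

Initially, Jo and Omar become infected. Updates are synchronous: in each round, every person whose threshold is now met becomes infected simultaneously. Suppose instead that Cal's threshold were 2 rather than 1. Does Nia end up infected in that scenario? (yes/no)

no

With Cal's threshold at 2:
Round 1 — Jo, Omar become infected (initial).
Round 2 — checking thresholds:
  Cal: 2 of 5 neighbours ≥ 2, becomes infected.
  Fay: 1 of 5 neighbours < 3, below threshold.
  Mo: 1 of 3 neighbours < 2, below threshold.
  Nia: 2 of 5 neighbours < 4, below threshold.
Round 3 — no new infections; cascade stops.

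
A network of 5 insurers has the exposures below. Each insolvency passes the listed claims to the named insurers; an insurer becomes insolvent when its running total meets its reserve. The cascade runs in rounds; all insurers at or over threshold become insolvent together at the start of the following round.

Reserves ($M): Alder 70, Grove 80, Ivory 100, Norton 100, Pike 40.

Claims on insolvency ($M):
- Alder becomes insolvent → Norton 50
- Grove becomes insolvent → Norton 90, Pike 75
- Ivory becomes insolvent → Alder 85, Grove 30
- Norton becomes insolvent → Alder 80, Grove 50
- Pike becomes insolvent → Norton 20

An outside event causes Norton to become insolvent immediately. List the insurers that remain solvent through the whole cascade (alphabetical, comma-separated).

Round 1 — Norton becomes insolvent (initial).
  Alder: +80 → 80 ≥ 70
  Grove: +50 → 50 < 80
Round 2 — Alder becomes insolvent.
No further insolvencies.

Grove, Ivory, Pike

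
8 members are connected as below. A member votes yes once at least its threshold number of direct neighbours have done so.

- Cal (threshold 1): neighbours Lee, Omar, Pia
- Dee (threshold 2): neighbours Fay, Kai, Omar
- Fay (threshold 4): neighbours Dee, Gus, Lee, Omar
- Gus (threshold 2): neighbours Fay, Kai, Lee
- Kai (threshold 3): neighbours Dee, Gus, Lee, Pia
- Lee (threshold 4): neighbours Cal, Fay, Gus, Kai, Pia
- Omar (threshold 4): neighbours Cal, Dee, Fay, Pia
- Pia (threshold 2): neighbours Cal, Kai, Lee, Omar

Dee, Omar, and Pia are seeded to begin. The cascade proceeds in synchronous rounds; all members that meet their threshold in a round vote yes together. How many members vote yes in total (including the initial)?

4

Round 1 — Dee, Omar, Pia vote yes (initial).
Round 2 — checking thresholds:
  Cal: 2 of 3 neighbours ≥ 1, votes yes.
  Fay: 2 of 4 neighbours < 4, not yet.
  Kai: 2 of 4 neighbours < 3, not yet.
  Lee: 1 of 5 neighbours < 4, not yet.
Round 3 — no new yes votes; cascade stops.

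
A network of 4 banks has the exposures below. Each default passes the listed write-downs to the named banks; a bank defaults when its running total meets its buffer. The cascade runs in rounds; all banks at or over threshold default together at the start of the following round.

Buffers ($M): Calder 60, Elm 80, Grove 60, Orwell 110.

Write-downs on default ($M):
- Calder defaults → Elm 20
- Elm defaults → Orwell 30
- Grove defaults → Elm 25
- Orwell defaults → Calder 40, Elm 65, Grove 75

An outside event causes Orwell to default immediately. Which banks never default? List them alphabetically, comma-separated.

Round 1 — Orwell defaults (initial).
  Calder: +40 → 40 < 60
  Elm: +65 → 65 < 80
  Grove: +75 → 75 ≥ 60
Round 2 — Grove defaults.
  Elm: +25 → 90 ≥ 80
Round 3 — Elm defaults.
No further defaults.

Calder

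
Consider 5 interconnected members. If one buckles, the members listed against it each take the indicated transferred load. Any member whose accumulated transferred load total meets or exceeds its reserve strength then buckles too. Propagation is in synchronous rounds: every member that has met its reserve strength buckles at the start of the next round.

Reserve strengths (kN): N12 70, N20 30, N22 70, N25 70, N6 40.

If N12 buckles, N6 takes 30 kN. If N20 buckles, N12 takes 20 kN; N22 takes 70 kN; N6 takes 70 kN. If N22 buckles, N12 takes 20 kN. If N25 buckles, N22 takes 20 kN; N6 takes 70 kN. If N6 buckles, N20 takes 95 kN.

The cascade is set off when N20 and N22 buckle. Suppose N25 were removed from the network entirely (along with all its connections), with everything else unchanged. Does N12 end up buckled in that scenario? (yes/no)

no

With N25 removed:
Round 1 — N20, N22 buckle (initial).
  N12: +20+20 → 40 < 70
  N6: +70 → 70 ≥ 40
Round 2 — N6 buckles.
No further bucklings.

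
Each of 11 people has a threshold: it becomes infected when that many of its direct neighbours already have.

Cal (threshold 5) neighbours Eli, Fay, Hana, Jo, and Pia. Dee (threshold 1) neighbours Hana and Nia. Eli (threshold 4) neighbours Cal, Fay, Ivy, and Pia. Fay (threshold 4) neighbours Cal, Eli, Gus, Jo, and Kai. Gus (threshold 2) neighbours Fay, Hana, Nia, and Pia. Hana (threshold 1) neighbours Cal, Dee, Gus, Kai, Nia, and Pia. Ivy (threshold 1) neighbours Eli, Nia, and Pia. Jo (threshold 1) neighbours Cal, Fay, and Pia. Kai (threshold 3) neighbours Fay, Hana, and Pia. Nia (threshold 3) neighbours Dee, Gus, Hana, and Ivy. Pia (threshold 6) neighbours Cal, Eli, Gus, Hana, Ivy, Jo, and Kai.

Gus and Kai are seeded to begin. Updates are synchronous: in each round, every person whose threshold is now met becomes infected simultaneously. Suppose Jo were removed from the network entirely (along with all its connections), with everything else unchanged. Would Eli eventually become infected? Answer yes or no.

no

With Jo removed:
Round 1 — Gus, Kai become infected (initial).
Round 2 — checking thresholds:
  Fay: 2 of 4 neighbours < 4, holds.
  Hana: 2 of 6 neighbours ≥ 1, becomes infected.
  Nia: 1 of 4 neighbours < 3, holds.
  Pia: 2 of 6 neighbours < 6, holds.
Round 3 — checking thresholds:
  Cal: 1 of 4 neighbours < 5, holds.
  Dee: 1 of 2 neighbours ≥ 1, becomes infected.
  Fay: 2 of 4 neighbours < 4, holds.
  Nia: 2 of 4 neighbours < 3, holds.
  Pia: 3 of 6 neighbours < 6, holds.
Round 4 — checking thresholds:
  Cal: 1 of 4 neighbours < 5, holds.
  Fay: 2 of 4 neighbours < 4, holds.
  Nia: 3 of 4 neighbours ≥ 3, becomes infected.
  Pia: 3 of 6 neighbours < 6, holds.
Round 5 — checking thresholds:
  Cal: 1 of 4 neighbours < 5, holds.
  Fay: 2 of 4 neighbours < 4, holds.
  Ivy: 1 of 3 neighbours ≥ 1, becomes infected.
  Pia: 3 of 6 neighbours < 6, holds.
Round 6 — no new infections; cascade stops.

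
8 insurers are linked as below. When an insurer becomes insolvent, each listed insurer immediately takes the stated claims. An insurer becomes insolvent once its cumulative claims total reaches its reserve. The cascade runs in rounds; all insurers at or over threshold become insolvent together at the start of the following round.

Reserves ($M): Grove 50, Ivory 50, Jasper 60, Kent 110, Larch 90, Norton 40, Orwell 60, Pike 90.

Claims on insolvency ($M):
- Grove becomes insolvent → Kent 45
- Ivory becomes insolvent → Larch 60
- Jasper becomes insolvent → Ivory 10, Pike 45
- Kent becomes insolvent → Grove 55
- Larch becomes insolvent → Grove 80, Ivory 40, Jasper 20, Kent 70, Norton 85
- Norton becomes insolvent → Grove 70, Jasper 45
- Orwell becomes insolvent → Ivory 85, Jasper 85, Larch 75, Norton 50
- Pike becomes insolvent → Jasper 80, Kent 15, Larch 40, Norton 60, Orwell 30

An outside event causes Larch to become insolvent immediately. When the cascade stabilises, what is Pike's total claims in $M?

Round 1 — Larch becomes insolvent (initial).
  Grove: +80 → 80 ≥ 50
  Ivory: +40 → 40 < 50
  Jasper: +20 → 20 < 60
  Kent: +70 → 70 < 110
  Norton: +85 → 85 ≥ 40
Round 2 — Grove, Norton become insolvent.
  Jasper: +45 → 65 ≥ 60
  Kent: +45 → 115 ≥ 110
Round 3 — Jasper, Kent become insolvent.
  Ivory: +10 → 50 ≥ 50
  Pike: +45 → 45 < 90
Round 4 — Ivory becomes insolvent.
No further insolvencies.

45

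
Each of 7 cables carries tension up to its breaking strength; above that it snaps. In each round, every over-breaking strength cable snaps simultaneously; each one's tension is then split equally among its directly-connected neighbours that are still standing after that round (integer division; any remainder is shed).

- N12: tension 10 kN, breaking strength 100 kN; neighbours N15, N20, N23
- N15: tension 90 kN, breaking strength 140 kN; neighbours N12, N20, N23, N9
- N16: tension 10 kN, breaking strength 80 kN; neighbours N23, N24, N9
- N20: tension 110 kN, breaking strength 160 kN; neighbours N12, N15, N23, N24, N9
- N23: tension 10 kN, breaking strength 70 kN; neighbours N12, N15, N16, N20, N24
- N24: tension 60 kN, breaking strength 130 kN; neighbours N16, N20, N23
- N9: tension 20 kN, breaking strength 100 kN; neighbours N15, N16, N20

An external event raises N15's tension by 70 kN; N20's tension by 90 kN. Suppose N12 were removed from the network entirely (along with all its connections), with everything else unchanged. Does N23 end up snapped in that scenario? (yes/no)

yes

With N12 removed:
Round 1 — N15 at 160 > 140; N20 at 200 > 160. N15, N20 snap.
  N15 sheds 160 kN to N23, N9: 80 each.
    N23: 10+80 = 90 > 70
    N9: 20+80 = 100 ≤ 100
  N20 sheds 200 kN to N23, N24, N9: 66 each (2 lost).
    N23: 90+66 = 156 > 70
    N24: 60+66 = 126 ≤ 130
    N9: 100+66 = 166 > 100
Round 2 — N23, N9 snap.
  N23 sheds 156 kN to N16, N24: 78 each.
    N16: 10+78 = 88 > 80
    N24: 126+78 = 204 > 130
  N9 sheds 166 kN to N16: 166 each.
    N16: 88+166 = 254 > 80
Round 3 — N16, N24 snap.
  N16 sheds 254 kN: no online neighbours, lost.
  N24 sheds 204 kN: no online neighbours, lost.
No further breaks.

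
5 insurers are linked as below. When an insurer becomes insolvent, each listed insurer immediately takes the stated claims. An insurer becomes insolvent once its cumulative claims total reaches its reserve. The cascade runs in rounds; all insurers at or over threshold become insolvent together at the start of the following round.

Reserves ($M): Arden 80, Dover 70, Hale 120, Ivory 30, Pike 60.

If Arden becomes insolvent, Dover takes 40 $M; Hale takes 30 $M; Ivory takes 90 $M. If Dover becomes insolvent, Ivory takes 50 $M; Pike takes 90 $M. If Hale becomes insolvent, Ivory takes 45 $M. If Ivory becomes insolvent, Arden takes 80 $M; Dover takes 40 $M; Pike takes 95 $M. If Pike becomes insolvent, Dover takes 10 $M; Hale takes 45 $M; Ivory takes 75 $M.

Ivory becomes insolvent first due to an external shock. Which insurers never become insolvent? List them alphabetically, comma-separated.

Round 1 — Ivory becomes insolvent (initial).
  Arden: +80 → 80 ≥ 80
  Dover: +40 → 40 < 70
  Pike: +95 → 95 ≥ 60
Round 2 — Arden, Pike become insolvent.
  Dover: +40+10 → 90 ≥ 70
  Hale: +30+45 → 75 < 120
Round 3 — Dover becomes insolvent.
No further insolvencies.

Hale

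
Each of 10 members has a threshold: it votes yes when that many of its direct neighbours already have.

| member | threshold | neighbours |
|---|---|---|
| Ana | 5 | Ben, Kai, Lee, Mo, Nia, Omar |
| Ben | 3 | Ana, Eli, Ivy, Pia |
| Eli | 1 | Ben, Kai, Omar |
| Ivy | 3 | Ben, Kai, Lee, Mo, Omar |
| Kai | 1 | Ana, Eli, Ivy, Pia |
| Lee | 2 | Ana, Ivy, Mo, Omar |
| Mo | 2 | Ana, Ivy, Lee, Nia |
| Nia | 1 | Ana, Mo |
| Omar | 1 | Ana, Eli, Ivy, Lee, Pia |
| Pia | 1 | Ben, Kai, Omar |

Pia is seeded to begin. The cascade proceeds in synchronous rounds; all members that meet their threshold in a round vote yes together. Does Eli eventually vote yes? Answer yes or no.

Round 1 — Pia votes yes (initial).
Round 2 — checking thresholds:
  Ben: 1 of 4 neighbours < 3, below threshold.
  Kai: 1 of 4 neighbours ≥ 1, votes yes.
  Omar: 1 of 5 neighbours ≥ 1, votes yes.
Round 3 — checking thresholds:
  Ana: 2 of 6 neighbours < 5, below threshold.
  Ben: 1 of 4 neighbours < 3, below threshold.
  Eli: 2 of 3 neighbours ≥ 1, votes yes.
  Ivy: 2 of 5 neighbours < 3, below threshold.
  Lee: 1 of 4 neighbours < 2, below threshold.
Round 4 — no new yes votes; cascade stops.

yes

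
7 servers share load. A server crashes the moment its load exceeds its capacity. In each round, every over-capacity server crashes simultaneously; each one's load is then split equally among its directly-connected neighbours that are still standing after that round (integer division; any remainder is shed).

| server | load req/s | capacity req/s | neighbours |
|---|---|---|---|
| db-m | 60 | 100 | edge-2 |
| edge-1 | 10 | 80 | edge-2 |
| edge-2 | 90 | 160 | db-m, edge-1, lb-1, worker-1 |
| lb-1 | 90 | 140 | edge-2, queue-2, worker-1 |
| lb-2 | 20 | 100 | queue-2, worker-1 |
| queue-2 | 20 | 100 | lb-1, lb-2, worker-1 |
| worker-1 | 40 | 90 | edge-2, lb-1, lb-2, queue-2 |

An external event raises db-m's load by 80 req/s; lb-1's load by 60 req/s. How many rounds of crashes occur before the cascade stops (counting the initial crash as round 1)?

4

Round 1 — db-m at 140 > 100; lb-1 at 150 > 140. db-m, lb-1 crash.
  db-m sheds 140 req/s to edge-2: 140 each.
    edge-2: 90+140 = 230 > 160
  lb-1 sheds 150 req/s to edge-2, queue-2, worker-1: 50 each.
    edge-2: 230+50 = 280 > 160
    queue-2: 20+50 = 70 ≤ 100
    worker-1: 40+50 = 90 ≤ 90
Round 2 — edge-2 crashes.
  edge-2 sheds 280 req/s to edge-1, worker-1: 140 each.
    edge-1: 10+140 = 150 > 80
    worker-1: 90+140 = 230 > 90
Round 3 — edge-1, worker-1 crash.
  edge-1 sheds 150 req/s: no online neighbours, lost.
  worker-1 sheds 230 req/s to lb-2, queue-2: 115 each.
    lb-2: 20+115 = 135 > 100
    queue-2: 70+115 = 185 > 100
Round 4 — lb-2, queue-2 crash.
  lb-2 sheds 135 req/s: no online neighbours, lost.
  queue-2 sheds 185 req/s: no online neighbours, lost.
No further crashes.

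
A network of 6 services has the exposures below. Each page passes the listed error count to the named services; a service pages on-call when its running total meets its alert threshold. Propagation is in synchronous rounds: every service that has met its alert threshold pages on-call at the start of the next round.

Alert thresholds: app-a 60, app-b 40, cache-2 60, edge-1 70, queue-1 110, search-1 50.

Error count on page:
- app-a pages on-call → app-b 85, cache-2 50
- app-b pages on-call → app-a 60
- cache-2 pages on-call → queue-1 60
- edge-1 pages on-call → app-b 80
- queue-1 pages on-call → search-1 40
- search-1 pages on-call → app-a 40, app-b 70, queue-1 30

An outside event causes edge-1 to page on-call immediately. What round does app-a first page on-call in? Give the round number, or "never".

3

Round 1 — edge-1 pages on-call (initial).
  app-b: +80 → 80 ≥ 40
Round 2 — app-b pages on-call.
  app-a: +60 → 60 ≥ 60
Round 3 — app-a pages on-call.
  cache-2: +50 → 50 < 60
No further pages.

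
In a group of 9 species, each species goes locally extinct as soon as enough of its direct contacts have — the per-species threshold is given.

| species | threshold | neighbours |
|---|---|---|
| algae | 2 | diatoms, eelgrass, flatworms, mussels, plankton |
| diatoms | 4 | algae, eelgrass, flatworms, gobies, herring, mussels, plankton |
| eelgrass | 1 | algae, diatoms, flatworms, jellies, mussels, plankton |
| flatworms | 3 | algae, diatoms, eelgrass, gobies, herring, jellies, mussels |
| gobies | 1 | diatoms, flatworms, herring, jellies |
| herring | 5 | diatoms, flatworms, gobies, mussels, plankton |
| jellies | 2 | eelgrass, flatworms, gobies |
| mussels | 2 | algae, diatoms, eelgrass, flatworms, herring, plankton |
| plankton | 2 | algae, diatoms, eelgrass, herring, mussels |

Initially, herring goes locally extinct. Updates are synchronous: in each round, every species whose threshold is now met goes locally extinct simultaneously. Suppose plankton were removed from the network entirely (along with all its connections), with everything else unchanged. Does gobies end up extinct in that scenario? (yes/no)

With plankton removed:
Round 1 — herring goes locally extinct (initial).
Round 2 — checking thresholds:
  diatoms: 1 of 6 neighbours < 4, holds.
  flatworms: 1 of 7 neighbours < 3, holds.
  gobies: 1 of 4 neighbours ≥ 1, goes locally extinct.
  mussels: 1 of 5 neighbours < 2, holds.
Round 3 — no new extinctions; cascade stops.

yes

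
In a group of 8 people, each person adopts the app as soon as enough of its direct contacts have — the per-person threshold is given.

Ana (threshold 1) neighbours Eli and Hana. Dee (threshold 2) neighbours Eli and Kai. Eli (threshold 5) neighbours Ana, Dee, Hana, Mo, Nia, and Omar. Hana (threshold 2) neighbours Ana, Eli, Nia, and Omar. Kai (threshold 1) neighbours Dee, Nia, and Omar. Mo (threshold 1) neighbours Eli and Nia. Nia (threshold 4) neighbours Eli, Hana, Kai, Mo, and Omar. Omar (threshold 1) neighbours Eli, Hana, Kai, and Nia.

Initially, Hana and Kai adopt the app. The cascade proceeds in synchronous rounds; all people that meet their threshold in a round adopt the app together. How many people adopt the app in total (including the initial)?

4

Round 1 — Hana, Kai adopt the app (initial).
Round 2 — checking thresholds:
  Ana: 1 of 2 neighbours ≥ 1, adopts the app.
  Dee: 1 of 2 neighbours < 2, holds.
  Eli: 1 of 6 neighbours < 5, holds.
  Nia: 2 of 5 neighbours < 4, holds.
  Omar: 2 of 4 neighbours ≥ 1, adopts the app.
Round 3 — no new adoptions; cascade stops.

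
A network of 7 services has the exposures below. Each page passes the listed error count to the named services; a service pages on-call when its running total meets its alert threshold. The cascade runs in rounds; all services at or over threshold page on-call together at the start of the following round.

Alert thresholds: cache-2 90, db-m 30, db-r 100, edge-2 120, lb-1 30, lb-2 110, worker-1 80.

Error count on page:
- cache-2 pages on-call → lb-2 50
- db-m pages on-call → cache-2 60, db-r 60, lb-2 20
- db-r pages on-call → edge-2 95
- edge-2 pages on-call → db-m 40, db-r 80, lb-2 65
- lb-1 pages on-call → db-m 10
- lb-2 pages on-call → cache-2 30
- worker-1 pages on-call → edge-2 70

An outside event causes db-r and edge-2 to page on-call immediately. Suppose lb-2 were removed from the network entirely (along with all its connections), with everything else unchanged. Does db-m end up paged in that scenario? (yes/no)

yes

With lb-2 removed:
Round 1 — db-r, edge-2 page on-call (initial).
  db-m: +40 → 40 ≥ 30
Round 2 — db-m pages on-call.
  cache-2: +60 → 60 < 90
No further pages.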